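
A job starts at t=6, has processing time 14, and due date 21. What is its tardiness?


Completion = start + processing = 6 + 14 = 20
Tardiness = max(0, C - d) = max(0, 20 - 21)
= max(0, -1)
= 0


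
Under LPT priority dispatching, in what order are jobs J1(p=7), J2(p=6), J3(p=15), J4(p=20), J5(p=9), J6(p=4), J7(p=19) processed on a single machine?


LPT: sort by longest processing time first
  J4: p=20
  J7: p=19
  J3: p=15
  J5: p=9
  J1: p=7
  J2: p=6
  J6: p=4
Order: J4 → J7 → J3 → J5 → J1 → J2 → J6


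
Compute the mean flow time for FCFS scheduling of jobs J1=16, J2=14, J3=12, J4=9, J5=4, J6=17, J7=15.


Completion times:
  J1: completes at 16
  J2: completes at 30
  J3: completes at 42
  J4: completes at 51
  J5: completes at 55
  J6: completes at 72
  J7: completes at 87
Sum = 353
Average = 353/7
= 50.43


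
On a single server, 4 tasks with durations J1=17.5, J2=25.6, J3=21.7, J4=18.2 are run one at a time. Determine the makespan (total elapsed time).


Sequential makespan: sum all processing times
= 17.5 + 25.6 + 21.7 + 18.2
= 83.0 time units


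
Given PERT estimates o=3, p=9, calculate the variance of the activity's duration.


σ² = ((p - o) / 6)² = (p - o)² / 36
= (9 - 3)² / 36
= 6² / 36
= 36 / 36
= 1.0000


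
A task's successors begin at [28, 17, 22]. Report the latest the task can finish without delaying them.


LF = min of all successor start times
Successors start at: [28, 17, 22]
LF = min(28, 17, 22)
= 17


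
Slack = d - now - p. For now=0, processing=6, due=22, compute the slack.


Slack = due - current_time - processing
= 22 - 0 - 6
= 16


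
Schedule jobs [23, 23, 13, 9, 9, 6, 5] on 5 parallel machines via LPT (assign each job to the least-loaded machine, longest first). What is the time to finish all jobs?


Jobs (LPT sorted): [23, 23, 13, 9, 9, 6, 5]
Machines: 5
  J=23 → Machine 1 (load: 0+23=23)
  J=23 → Machine 2 (load: 0+23=23)
  J=13 → Machine 3 (load: 0+13=13)
  J=9 → Machine 4 (load: 0+9=9)
  J=9 → Machine 5 (load: 0+9=9)
  J=6 → Machine 4 (load: 9+6=15)
  J=5 → Machine 5 (load: 9+5=14)
Machine loads: [23, 23, 13, 15, 14]
Makespan = max = 23 time units


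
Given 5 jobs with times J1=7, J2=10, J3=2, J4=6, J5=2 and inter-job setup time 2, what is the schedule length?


Makespan = Σ processing + (n-1) × setup
= (7 + 10 + 2 + 6 + 2) + (5-1)×2
= 27 + 8
= 35 time units


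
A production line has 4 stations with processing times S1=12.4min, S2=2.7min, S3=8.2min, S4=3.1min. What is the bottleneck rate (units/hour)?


Bottleneck = longest station time
Station times: [12.4, 2.7, 8.2, 3.1]
Max = 12.4 min
Rate = 60 / 12.4
= 4.84 units/hour (bottleneck: 12.4min)


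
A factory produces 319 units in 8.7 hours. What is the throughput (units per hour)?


Throughput = units / time
= 319 / 8.7
= 36.7 units/hour


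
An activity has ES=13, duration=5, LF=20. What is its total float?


EF = ES + duration = 13 + 5 = 18
LS = LF - duration = 20 - 5 = 15
Total Float = LF - EF = 20 - 18
(or LS - ES = 15 - 13)
= 2


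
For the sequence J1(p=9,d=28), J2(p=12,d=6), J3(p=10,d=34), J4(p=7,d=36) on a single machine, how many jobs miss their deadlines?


Completion vs due date:
  J1: C=9, d=28 → on time
  J2: C=21, d=6 → TARDY
  J3: C=31, d=34 → on time
  J4: C=38, d=36 → TARDY
Tardy jobs: J2, J4
Count = 2


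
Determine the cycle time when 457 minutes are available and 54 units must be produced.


Cycle time = available time / demand
= 457 / 54
= 8.46 min/unit


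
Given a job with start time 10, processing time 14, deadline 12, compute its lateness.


Completion = 10 + 14 = 24
Lateness = C - d = 24 - 12
= 12


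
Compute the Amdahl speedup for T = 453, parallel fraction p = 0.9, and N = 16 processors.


Amdahl's law: T_p = T × ((1-p) + p/N)
= 453 × ((1-0.9) + 0.9/16)
= 453 × (0.10 + 0.0563)
= 453 × 0.1562
= 70.78
Speedup = 453/70.78
= 6.40×


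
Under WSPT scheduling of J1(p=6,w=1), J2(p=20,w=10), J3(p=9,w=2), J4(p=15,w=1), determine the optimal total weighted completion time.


WSPT order (by p/w): J2 → J3 → J1 → J4
  J2: C=20, w·C=10×20=200
  J3: C=29, w·C=2×29=58
  J1: C=35, w·C=1×35=35
  J4: C=50, w·C=1×50=50
Σ w·C = 343
= 343


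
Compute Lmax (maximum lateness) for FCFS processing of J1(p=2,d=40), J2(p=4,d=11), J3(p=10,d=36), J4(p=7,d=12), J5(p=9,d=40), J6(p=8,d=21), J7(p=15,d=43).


Lateness per job (L = C - d):
  J1: C=2, d=40, L=-38
  J2: C=6, d=11, L=-5
  J3: C=16, d=36, L=-20
  J4: C=23, d=12, L=11
  J5: C=32, d=40, L=-8
  J6: C=40, d=21, L=19
  J7: C=55, d=43, L=12
Lmax = max(-38, -5, -20, 11, -8, 19, 12)
= 19


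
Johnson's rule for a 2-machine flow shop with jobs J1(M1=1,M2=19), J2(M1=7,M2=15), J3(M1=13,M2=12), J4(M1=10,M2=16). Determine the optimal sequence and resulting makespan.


Johnson's rule:
Group 1 (M1≤M2, sort by M1): ['J1', 'J2', 'J4']
Group 2 (M1>M2, sort desc M2): ['J3']
Sequence: J1 → J2 → J4 → J3
Makespan calculation:
  J1: M1 done=1, M2 done=20
  J2: M1 done=8, M2 done=35
  J4: M1 done=18, M2 done=51
  J3: M1 done=31, M2 done=63
= Sequence: J1 → J2 → J4 → J3, Makespan: 63


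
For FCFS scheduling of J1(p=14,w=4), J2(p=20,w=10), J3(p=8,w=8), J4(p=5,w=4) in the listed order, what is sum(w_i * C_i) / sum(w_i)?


Completion times:
  J1: C=14, w×C=4×14=56
  J2: C=34, w×C=10×34=340
  J3: C=42, w×C=8×42=336
  J4: C=47, w×C=4×47=188
Sum w×C = 920
Sum w = 26
Weighted avg = 920/26
= 35.38


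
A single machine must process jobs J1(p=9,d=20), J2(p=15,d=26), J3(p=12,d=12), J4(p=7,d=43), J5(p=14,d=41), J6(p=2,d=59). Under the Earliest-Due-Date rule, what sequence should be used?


EDD: sort by earliest due date
  J3: d=12, p=12
  J1: d=20, p=9
  J2: d=26, p=15
  J5: d=41, p=14
  J4: d=43, p=7
  J6: d=59, p=2
Order: J3 → J1 → J2 → J5 → J4 → J6


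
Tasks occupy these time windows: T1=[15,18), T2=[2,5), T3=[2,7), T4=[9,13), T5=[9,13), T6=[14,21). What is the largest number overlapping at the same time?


Check each time point for overlaps:
  t=2: 2 tasks active (T2, T3)
Max concurrent = 2


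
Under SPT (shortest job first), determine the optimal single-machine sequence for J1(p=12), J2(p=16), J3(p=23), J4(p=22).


SPT: sort by shortest processing time
  J1: p=12
  J2: p=16
  J4: p=22
  J3: p=23
Order: J1 → J2 → J4 → J3


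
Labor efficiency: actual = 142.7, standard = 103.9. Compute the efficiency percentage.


Efficiency = (actual / standard) × 100
= (142.7 / 103.9) × 100
= 137.3%


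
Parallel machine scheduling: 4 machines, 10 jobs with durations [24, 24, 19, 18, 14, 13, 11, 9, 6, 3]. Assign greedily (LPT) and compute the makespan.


Jobs (LPT sorted): [24, 24, 19, 18, 14, 13, 11, 9, 6, 3]
Machines: 4
  J=24 → Machine 1 (load: 0+24=24)
  J=24 → Machine 2 (load: 0+24=24)
  J=19 → Machine 3 (load: 0+19=19)
  J=18 → Machine 4 (load: 0+18=18)
  J=14 → Machine 4 (load: 18+14=32)
  J=13 → Machine 3 (load: 19+13=32)
  J=11 → Machine 1 (load: 24+11=35)
  J=9 → Machine 2 (load: 24+9=33)
  J=6 → Machine 3 (load: 32+6=38)
  J=3 → Machine 4 (load: 32+3=35)
Machine loads: [35, 33, 38, 35]
Makespan = max = 38 time units


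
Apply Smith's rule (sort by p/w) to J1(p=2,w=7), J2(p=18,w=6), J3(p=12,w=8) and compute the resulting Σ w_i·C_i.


WSPT order (by p/w): J1 → J3 → J2
  J1: C=2, w·C=7×2=14
  J3: C=14, w·C=8×14=112
  J2: C=32, w·C=6×32=192
Σ w·C = 318
= 318


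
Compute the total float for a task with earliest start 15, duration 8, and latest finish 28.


EF = ES + duration = 15 + 8 = 23
LS = LF - duration = 28 - 8 = 20
Total Float = LF - EF = 28 - 23
(or LS - ES = 20 - 15)
= 5


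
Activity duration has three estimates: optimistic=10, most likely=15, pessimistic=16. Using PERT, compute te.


te = (o + 4m + p) / 6
= (10 + 4×15 + 16) / 6
= (10 + 60 + 16) / 6
= 86 / 6
= 14.33


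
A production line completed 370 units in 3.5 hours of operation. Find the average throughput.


Throughput = units / time
= 370 / 3.5
= 105.7 units/hour


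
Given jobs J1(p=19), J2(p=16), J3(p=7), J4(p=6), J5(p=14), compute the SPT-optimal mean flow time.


SPT order: J4 → J3 → J5 → J2 → J1
Completion times:
  J4: C=6
  J3: C=13
  J5: C=27
  J2: C=43
  J1: C=62
Sum = 151, n = 5
Mean flow = 151/5
= 30.20


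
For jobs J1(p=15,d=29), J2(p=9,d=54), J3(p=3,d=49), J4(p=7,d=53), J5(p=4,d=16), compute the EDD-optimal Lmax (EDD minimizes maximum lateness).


EDD order: J5 → J1 → J3 → J4 → J2
Completion and lateness:
  J5: C=4, d=16, L=4-16=-12
  J1: C=19, d=29, L=19-29=-10
  J3: C=22, d=49, L=22-49=-27
  J4: C=29, d=53, L=29-53=-24
  J2: C=38, d=54, L=38-54=-16
Lmax = max(-12, -10, -27, -24, -16)
= -10


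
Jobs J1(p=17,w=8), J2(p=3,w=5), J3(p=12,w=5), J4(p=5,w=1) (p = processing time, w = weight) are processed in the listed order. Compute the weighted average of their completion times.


Completion times:
  J1: C=17, w×C=8×17=136
  J2: C=20, w×C=5×20=100
  J3: C=32, w×C=5×32=160
  J4: C=37, w×C=1×37=37
Sum w×C = 433
Sum w = 19
Weighted avg = 433/19
= 22.79


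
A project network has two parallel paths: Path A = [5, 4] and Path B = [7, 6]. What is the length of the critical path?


Path A: 5 + 4 = 9
Path B: 7 + 6 = 13
Critical path = longest = max(9, 13)
= 13 (Path B)


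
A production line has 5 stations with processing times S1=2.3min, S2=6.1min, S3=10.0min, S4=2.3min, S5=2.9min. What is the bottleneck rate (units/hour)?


Bottleneck = longest station time
Station times: [2.3, 6.1, 10.0, 2.3, 2.9]
Max = 10.0 min
Rate = 60 / 10.0
= 6.00 units/hour (bottleneck: 10.0min)


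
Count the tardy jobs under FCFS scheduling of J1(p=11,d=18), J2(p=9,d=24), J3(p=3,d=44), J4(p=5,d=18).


Completion vs due date:
  J1: C=11, d=18 → on time
  J2: C=20, d=24 → on time
  J3: C=23, d=44 → on time
  J4: C=28, d=18 → TARDY
Tardy jobs: J4
Count = 1


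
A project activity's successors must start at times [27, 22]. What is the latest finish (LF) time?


LF = min of all successor start times
Successors start at: [27, 22]
LF = min(27, 22)
= 22


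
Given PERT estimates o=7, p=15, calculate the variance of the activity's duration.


σ² = ((p - o) / 6)² = (p - o)² / 36
= (15 - 7)² / 36
= 8² / 36
= 64 / 36
= 1.7778


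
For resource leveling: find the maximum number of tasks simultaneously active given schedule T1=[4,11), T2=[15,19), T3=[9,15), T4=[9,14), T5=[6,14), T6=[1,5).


Check each time point for overlaps:
  t=9: 4 tasks active (T1, T3, T4, T5)
Max concurrent = 4


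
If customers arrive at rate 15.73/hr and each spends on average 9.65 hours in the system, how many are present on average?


Little's law: L = λ × W
= 15.73 × 9.65
= 151.79


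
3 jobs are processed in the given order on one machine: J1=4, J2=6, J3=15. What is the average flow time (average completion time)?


Completion times:
  J1: completes at 4
  J2: completes at 10
  J3: completes at 25
Sum = 39
Average = 39/3
= 13.00


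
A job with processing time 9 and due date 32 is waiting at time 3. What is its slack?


Slack = due - current_time - processing
= 32 - 3 - 9
= 20


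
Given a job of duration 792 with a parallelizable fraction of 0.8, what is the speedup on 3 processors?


Amdahl's law: T_p = T × ((1-p) + p/N)
= 792 × ((1-0.8) + 0.8/3)
= 792 × (0.20 + 0.2667)
= 792 × 0.4667
= 369.60
Speedup = 792/369.60
= 2.14×


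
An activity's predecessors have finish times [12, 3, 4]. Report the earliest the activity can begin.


ES = max of all predecessor completion times
Predecessors: [12, 3, 4]
ES = max(12, 3, 4)
= 12


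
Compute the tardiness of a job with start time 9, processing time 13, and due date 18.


Completion = start + processing = 9 + 13 = 22
Tardiness = max(0, C - d) = max(0, 22 - 18)
= max(0, 4)
= 4


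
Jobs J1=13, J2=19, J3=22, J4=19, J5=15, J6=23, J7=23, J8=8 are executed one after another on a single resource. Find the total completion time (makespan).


Sequential makespan: sum all processing times
= 13 + 19 + 22 + 19 + 15 + 23 + 23 + 8
= 142 time units


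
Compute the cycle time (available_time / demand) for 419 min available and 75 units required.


Cycle time = available time / demand
= 419 / 75
= 5.59 min/unit


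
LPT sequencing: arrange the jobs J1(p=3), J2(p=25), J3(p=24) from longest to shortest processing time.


LPT: sort by longest processing time first
  J2: p=25
  J3: p=24
  J1: p=3
Order: J2 → J3 → J1


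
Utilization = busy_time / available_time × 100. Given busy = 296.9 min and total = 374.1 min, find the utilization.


Utilization = busy / total × 100
= 296.9 / 374.1 × 100
= 79.4%


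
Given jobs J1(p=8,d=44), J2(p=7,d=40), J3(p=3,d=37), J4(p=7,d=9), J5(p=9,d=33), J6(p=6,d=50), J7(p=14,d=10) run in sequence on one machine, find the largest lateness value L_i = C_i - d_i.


Lateness per job (L = C - d):
  J1: C=8, d=44, L=-36
  J2: C=15, d=40, L=-25
  J3: C=18, d=37, L=-19
  J4: C=25, d=9, L=16
  J5: C=34, d=33, L=1
  J6: C=40, d=50, L=-10
  J7: C=54, d=10, L=44
Lmax = max(-36, -25, -19, 16, 1, -10, 44)
= 44


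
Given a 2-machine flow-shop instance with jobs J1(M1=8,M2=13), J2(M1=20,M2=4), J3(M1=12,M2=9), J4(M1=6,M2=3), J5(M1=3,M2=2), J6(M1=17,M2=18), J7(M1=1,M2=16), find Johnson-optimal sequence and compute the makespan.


Johnson's rule:
Group 1 (M1≤M2, sort by M1): ['J7', 'J1', 'J6']
Group 2 (M1>M2, sort desc M2): ['J3', 'J2', 'J4', 'J5']
Sequence: J7 → J1 → J6 → J3 → J2 → J4 → J5
Makespan calculation:
  J7: M1 done=1, M2 done=17
  J1: M1 done=9, M2 done=30
  J6: M1 done=26, M2 done=48
  J3: M1 done=38, M2 done=57
  J2: M1 done=58, M2 done=62
  J4: M1 done=64, M2 done=67
  J5: M1 done=67, M2 done=69
= Sequence: J7 → J1 → J6 → J3 → J2 → J4 → J5, Makespan: 69


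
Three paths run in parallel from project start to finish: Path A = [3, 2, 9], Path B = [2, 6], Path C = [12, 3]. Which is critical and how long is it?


Path A: 3 + 2 + 9 = 14
Path B: 2 + 6 = 8
Path C: 12 + 3 = 15
Critical path = longest = max(14, 8, 15)
= 15 (Path C)


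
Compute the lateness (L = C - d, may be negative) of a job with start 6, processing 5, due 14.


Completion = 6 + 5 = 11
Lateness = C - d = 11 - 14
= -3


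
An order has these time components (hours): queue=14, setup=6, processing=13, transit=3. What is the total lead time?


Lead time = queue + setup + processing + transit
= 14 + 6 + 13 + 3
= 36 hours


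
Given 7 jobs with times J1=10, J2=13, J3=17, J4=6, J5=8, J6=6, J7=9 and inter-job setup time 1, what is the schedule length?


Makespan = Σ processing + (n-1) × setup
= (10 + 13 + 17 + 6 + 8 + 6 + 9) + (7-1)×1
= 69 + 6
= 75 time units


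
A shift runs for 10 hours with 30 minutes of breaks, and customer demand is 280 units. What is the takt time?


Available = 10×60 - 30 = 570 min
Takt time = 570 / 280
= 2.04 min/unit


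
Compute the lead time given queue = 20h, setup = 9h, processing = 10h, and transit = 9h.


Lead time = queue + setup + processing + transit
= 20 + 9 + 10 + 9
= 48 hours


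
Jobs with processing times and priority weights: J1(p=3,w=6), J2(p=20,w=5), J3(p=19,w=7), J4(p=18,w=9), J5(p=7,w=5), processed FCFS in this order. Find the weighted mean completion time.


Completion times:
  J1: C=3, w×C=6×3=18
  J2: C=23, w×C=5×23=115
  J3: C=42, w×C=7×42=294
  J4: C=60, w×C=9×60=540
  J5: C=67, w×C=5×67=335
Sum w×C = 1302
Sum w = 32
Weighted avg = 1302/32
= 40.69


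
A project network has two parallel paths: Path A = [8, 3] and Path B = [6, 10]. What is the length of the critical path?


Path A: 8 + 3 = 11
Path B: 6 + 10 = 16
Critical path = longest = max(11, 16)
= 16 (Path B)


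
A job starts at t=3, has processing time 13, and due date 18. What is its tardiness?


Completion = start + processing = 3 + 13 = 16
Tardiness = max(0, C - d) = max(0, 16 - 18)
= max(0, -2)
= 0


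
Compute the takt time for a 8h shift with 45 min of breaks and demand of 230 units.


Available = 8×60 - 45 = 435 min
Takt time = 435 / 230
= 1.89 min/unit


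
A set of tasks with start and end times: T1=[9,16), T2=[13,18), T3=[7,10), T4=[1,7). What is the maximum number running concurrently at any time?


Check each time point for overlaps:
  t=9: 2 tasks active (T1, T3)
Max concurrent = 2


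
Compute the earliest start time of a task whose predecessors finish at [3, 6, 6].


ES = max of all predecessor completion times
Predecessors: [3, 6, 6]
ES = max(3, 6, 6)
= 6


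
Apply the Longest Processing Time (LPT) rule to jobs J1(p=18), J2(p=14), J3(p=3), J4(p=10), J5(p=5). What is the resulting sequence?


LPT: sort by longest processing time first
  J1: p=18
  J2: p=14
  J4: p=10
  J5: p=5
  J3: p=3
Order: J1 → J2 → J4 → J5 → J3


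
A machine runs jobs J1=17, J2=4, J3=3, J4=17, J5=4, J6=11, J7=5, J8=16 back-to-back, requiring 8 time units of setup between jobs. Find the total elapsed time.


Makespan = Σ processing + (n-1) × setup
= (17 + 4 + 3 + 17 + 4 + 11 + 5 + 16) + (8-1)×8
= 77 + 56
= 133 time units


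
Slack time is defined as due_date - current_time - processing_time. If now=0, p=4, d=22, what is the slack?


Slack = due - current_time - processing
= 22 - 0 - 4
= 18


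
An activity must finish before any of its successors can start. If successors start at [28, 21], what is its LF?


LF = min of all successor start times
Successors start at: [28, 21]
LF = min(28, 21)
= 21


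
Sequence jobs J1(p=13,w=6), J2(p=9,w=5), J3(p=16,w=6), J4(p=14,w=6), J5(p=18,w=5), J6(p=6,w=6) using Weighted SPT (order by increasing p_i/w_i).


WSPT (Smith's rule): sort by p/w ascending
  J6: p/w = 6/6 = 1.000
  J2: p/w = 9/5 = 1.800
  J1: p/w = 13/6 = 2.167
  J4: p/w = 14/6 = 2.333
  J3: p/w = 16/6 = 2.667
  J5: p/w = 18/5 = 3.600
Order: J6 → J2 → J1 → J4 → J3 → J5


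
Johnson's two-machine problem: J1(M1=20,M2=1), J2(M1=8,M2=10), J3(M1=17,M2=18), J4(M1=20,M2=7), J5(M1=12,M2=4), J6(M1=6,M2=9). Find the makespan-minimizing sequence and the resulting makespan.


Johnson's rule:
Group 1 (M1≤M2, sort by M1): ['J6', 'J2', 'J3']
Group 2 (M1>M2, sort desc M2): ['J4', 'J5', 'J1']
Sequence: J6 → J2 → J3 → J4 → J5 → J1
Makespan calculation:
  J6: M1 done=6, M2 done=15
  J2: M1 done=14, M2 done=25
  J3: M1 done=31, M2 done=49
  J4: M1 done=51, M2 done=58
  J5: M1 done=63, M2 done=67
  J1: M1 done=83, M2 done=84
= Sequence: J6 → J2 → J3 → J4 → J5 → J1, Makespan: 84


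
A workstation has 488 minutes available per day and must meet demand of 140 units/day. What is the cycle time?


Cycle time = available time / demand
= 488 / 140
= 3.49 min/unit


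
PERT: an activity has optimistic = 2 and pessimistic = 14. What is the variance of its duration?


σ² = ((p - o) / 6)² = (p - o)² / 36
= (14 - 2)² / 36
= 12² / 36
= 144 / 36
= 4.0000


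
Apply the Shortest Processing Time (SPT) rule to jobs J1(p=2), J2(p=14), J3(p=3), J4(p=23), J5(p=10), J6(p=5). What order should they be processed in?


SPT: sort by shortest processing time
  J1: p=2
  J3: p=3
  J6: p=5
  J5: p=10
  J2: p=14
  J4: p=23
Order: J1 → J3 → J6 → J5 → J2 → J4


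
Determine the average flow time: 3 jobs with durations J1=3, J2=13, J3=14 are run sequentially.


Completion times:
  J1: completes at 3
  J2: completes at 16
  J3: completes at 30
Sum = 49
Average = 49/3
= 16.33


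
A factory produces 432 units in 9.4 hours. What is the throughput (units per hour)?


Throughput = units / time
= 432 / 9.4
= 46.0 units/hour


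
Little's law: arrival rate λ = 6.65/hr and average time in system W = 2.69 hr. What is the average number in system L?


Little's law: L = λ × W
= 6.65 × 2.69
= 17.89


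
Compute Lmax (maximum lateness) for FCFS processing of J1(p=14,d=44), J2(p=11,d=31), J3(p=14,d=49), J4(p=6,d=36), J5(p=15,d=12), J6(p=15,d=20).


Lateness per job (L = C - d):
  J1: C=14, d=44, L=-30
  J2: C=25, d=31, L=-6
  J3: C=39, d=49, L=-10
  J4: C=45, d=36, L=9
  J5: C=60, d=12, L=48
  J6: C=75, d=20, L=55
Lmax = max(-30, -6, -10, 9, 48, 55)
= 55


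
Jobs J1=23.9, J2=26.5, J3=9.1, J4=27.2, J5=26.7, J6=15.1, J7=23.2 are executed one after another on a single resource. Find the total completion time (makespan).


Sequential makespan: sum all processing times
= 23.9 + 26.5 + 9.1 + 27.2 + 26.7 + 15.1 + 23.2
= 151.7 time units


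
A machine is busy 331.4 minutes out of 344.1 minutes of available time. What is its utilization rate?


Utilization = busy / total × 100
= 331.4 / 344.1 × 100
= 96.3%


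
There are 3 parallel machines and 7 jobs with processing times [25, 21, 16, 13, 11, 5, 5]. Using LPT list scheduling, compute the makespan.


Jobs (LPT sorted): [25, 21, 16, 13, 11, 5, 5]
Machines: 3
  J=25 → Machine 1 (load: 0+25=25)
  J=21 → Machine 2 (load: 0+21=21)
  J=16 → Machine 3 (load: 0+16=16)
  J=13 → Machine 3 (load: 16+13=29)
  J=11 → Machine 2 (load: 21+11=32)
  J=5 → Machine 1 (load: 25+5=30)
  J=5 → Machine 3 (load: 29+5=34)
Machine loads: [30, 32, 34]
Makespan = max = 34 time units


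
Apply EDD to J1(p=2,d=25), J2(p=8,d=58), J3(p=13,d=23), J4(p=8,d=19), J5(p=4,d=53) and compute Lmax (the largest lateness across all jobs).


EDD order: J4 → J3 → J1 → J5 → J2
Completion and lateness:
  J4: C=8, d=19, L=8-19=-11
  J3: C=21, d=23, L=21-23=-2
  J1: C=23, d=25, L=23-25=-2
  J5: C=27, d=53, L=27-53=-26
  J2: C=35, d=58, L=35-58=-23
Lmax = max(-11, -2, -2, -26, -23)
= -2


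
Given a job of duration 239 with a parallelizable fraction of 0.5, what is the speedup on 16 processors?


Amdahl's law: T_p = T × ((1-p) + p/N)
= 239 × ((1-0.5) + 0.5/16)
= 239 × (0.50 + 0.0312)
= 239 × 0.5312
= 126.97
Speedup = 239/126.97
= 1.88×


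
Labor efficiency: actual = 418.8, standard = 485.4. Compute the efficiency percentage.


Efficiency = (actual / standard) × 100
= (418.8 / 485.4) × 100
= 86.3%


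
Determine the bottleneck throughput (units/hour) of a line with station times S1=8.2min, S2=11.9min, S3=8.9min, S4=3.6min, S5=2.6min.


Bottleneck = longest station time
Station times: [8.2, 11.9, 8.9, 3.6, 2.6]
Max = 11.9 min
Rate = 60 / 11.9
= 5.04 units/hour (bottleneck: 11.9min)


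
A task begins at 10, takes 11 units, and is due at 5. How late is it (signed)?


Completion = 10 + 11 = 21
Lateness = C - d = 21 - 5
= 16


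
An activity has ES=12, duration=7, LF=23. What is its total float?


EF = ES + duration = 12 + 7 = 19
LS = LF - duration = 23 - 7 = 16
Total Float = LF - EF = 23 - 19
(or LS - ES = 16 - 12)
= 4


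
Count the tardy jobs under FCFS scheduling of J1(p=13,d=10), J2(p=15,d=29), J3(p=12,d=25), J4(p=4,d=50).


Completion vs due date:
  J1: C=13, d=10 → TARDY
  J2: C=28, d=29 → on time
  J3: C=40, d=25 → TARDY
  J4: C=44, d=50 → on time
Tardy jobs: J1, J3
Count = 2


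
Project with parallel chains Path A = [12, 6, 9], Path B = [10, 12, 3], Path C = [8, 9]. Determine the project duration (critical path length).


Path A: 12 + 6 + 9 = 27
Path B: 10 + 12 + 3 = 25
Path C: 8 + 9 = 17
Critical path = longest = max(27, 25, 17)
= 27 (Path A)


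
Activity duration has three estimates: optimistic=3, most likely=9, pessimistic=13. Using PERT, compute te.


te = (o + 4m + p) / 6
= (3 + 4×9 + 13) / 6
= (3 + 36 + 13) / 6
= 52 / 6
= 8.67


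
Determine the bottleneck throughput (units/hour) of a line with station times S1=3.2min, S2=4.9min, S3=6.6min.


Bottleneck = longest station time
Station times: [3.2, 4.9, 6.6]
Max = 6.6 min
Rate = 60 / 6.6
= 9.09 units/hour (bottleneck: 6.6min)


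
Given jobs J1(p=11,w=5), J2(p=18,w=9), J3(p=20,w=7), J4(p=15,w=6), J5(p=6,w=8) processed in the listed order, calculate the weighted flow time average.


Completion times:
  J1: C=11, w×C=5×11=55
  J2: C=29, w×C=9×29=261
  J3: C=49, w×C=7×49=343
  J4: C=64, w×C=6×64=384
  J5: C=70, w×C=8×70=560
Sum w×C = 1603
Sum w = 35
Weighted avg = 1603/35
= 45.80


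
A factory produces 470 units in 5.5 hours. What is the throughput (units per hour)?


Throughput = units / time
= 470 / 5.5
= 85.5 units/hour


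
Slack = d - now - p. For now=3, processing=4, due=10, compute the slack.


Slack = due - current_time - processing
= 10 - 3 - 4
= 3


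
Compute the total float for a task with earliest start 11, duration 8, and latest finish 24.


EF = ES + duration = 11 + 8 = 19
LS = LF - duration = 24 - 8 = 16
Total Float = LF - EF = 24 - 19
(or LS - ES = 16 - 11)
= 5


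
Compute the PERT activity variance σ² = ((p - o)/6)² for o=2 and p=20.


σ² = ((p - o) / 6)² = (p - o)² / 36
= (20 - 2)² / 36
= 18² / 36
= 324 / 36
= 9.0000


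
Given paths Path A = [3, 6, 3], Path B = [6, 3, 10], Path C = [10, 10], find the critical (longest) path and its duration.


Path A: 3 + 6 + 3 = 12
Path B: 6 + 3 + 10 = 19
Path C: 10 + 10 = 20
Critical path = longest = max(12, 19, 20)
= 20 (Path C)


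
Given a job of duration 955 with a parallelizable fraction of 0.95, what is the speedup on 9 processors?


Amdahl's law: T_p = T × ((1-p) + p/N)
= 955 × ((1-0.95) + 0.95/9)
= 955 × (0.05 + 0.1056)
= 955 × 0.1556
= 148.56
Speedup = 955/148.56
= 6.43×


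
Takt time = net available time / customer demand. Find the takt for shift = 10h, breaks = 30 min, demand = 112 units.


Available = 10×60 - 30 = 570 min
Takt time = 570 / 112
= 5.09 min/unit


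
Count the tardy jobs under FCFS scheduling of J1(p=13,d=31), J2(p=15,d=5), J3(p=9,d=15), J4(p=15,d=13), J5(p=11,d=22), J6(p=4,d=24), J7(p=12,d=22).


Completion vs due date:
  J1: C=13, d=31 → on time
  J2: C=28, d=5 → TARDY
  J3: C=37, d=15 → TARDY
  J4: C=52, d=13 → TARDY
  J5: C=63, d=22 → TARDY
  J6: C=67, d=24 → TARDY
  J7: C=79, d=22 → TARDY
Tardy jobs: J2, J3, J4, J5, J6, J7
Count = 6


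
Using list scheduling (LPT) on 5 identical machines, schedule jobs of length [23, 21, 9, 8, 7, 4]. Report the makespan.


Jobs (LPT sorted): [23, 21, 9, 8, 7, 4]
Machines: 5
  J=23 → Machine 1 (load: 0+23=23)
  J=21 → Machine 2 (load: 0+21=21)
  J=9 → Machine 3 (load: 0+9=9)
  J=8 → Machine 4 (load: 0+8=8)
  J=7 → Machine 5 (load: 0+7=7)
  J=4 → Machine 5 (load: 7+4=11)
Machine loads: [23, 21, 9, 8, 11]
Makespan = max = 23 time units


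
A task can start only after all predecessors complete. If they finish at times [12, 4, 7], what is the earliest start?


ES = max of all predecessor completion times
Predecessors: [12, 4, 7]
ES = max(12, 4, 7)
= 12


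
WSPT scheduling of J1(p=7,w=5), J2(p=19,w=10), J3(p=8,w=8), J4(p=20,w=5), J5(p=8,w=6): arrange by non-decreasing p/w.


WSPT (Smith's rule): sort by p/w ascending
  J3: p/w = 8/8 = 1.000
  J5: p/w = 8/6 = 1.333
  J1: p/w = 7/5 = 1.400
  J2: p/w = 19/10 = 1.900
  J4: p/w = 20/5 = 4.000
Order: J3 → J5 → J1 → J2 → J4


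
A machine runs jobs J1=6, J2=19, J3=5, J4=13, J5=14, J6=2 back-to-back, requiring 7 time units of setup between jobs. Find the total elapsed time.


Makespan = Σ processing + (n-1) × setup
= (6 + 19 + 5 + 13 + 14 + 2) + (6-1)×7
= 59 + 35
= 94 time units


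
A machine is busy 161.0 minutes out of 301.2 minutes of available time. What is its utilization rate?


Utilization = busy / total × 100
= 161.0 / 301.2 × 100
= 53.5%


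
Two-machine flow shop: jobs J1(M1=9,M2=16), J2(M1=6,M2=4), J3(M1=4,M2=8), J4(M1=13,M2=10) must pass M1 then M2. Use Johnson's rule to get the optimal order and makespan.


Johnson's rule:
Group 1 (M1≤M2, sort by M1): ['J3', 'J1']
Group 2 (M1>M2, sort desc M2): ['J4', 'J2']
Sequence: J3 → J1 → J4 → J2
Makespan calculation:
  J3: M1 done=4, M2 done=12
  J1: M1 done=13, M2 done=29
  J4: M1 done=26, M2 done=39
  J2: M1 done=32, M2 done=43
= Sequence: J3 → J1 → J4 → J2, Makespan: 43


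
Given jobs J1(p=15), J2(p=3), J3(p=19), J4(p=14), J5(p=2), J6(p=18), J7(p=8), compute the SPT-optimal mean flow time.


SPT order: J5 → J2 → J7 → J4 → J1 → J6 → J3
Completion times:
  J5: C=2
  J2: C=5
  J7: C=13
  J4: C=27
  J1: C=42
  J6: C=60
  J3: C=79
Sum = 228, n = 7
Mean flow = 228/7
= 32.57


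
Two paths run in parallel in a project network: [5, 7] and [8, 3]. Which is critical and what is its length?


Path A: 5 + 7 = 12
Path B: 8 + 3 = 11
Critical path = longest = max(12, 11)
= 12 (Path A)


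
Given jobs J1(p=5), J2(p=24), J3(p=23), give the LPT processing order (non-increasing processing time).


LPT: sort by longest processing time first
  J2: p=24
  J3: p=23
  J1: p=5
Order: J2 → J3 → J1


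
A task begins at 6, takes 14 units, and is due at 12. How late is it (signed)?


Completion = 6 + 14 = 20
Lateness = C - d = 20 - 12
= 8


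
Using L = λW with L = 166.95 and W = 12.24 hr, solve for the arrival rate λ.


Little's law: L = λW → λ = L / W
= 166.95 / 12.24
= 13.64 per hour


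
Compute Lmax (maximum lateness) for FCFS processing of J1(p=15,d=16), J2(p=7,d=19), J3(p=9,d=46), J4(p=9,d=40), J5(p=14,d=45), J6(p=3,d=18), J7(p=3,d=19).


Lateness per job (L = C - d):
  J1: C=15, d=16, L=-1
  J2: C=22, d=19, L=3
  J3: C=31, d=46, L=-15
  J4: C=40, d=40, L=0
  J5: C=54, d=45, L=9
  J6: C=57, d=18, L=39
  J7: C=60, d=19, L=41
Lmax = max(-1, 3, -15, 0, 9, 39, 41)
= 41


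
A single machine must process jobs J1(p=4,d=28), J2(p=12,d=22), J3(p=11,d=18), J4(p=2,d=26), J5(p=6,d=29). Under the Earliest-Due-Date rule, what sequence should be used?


EDD: sort by earliest due date
  J3: d=18, p=11
  J2: d=22, p=12
  J4: d=26, p=2
  J1: d=28, p=4
  J5: d=29, p=6
Order: J3 → J2 → J4 → J1 → J5


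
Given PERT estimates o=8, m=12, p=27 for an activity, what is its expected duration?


te = (o + 4m + p) / 6
= (8 + 4×12 + 27) / 6
= (8 + 48 + 27) / 6
= 83 / 6
= 13.83


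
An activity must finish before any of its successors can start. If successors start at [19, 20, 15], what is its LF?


LF = min of all successor start times
Successors start at: [19, 20, 15]
LF = min(19, 20, 15)
= 15


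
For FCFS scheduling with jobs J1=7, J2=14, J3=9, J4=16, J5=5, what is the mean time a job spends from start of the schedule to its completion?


Completion times:
  J1: completes at 7
  J2: completes at 21
  J3: completes at 30
  J4: completes at 46
  J5: completes at 51
Sum = 155
Average = 155/5
= 31.00


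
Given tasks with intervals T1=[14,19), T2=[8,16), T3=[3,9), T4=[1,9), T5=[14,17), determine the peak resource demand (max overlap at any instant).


Check each time point for overlaps:
  t=8: 3 tasks active (T2, T3, T4)
Max concurrent = 3


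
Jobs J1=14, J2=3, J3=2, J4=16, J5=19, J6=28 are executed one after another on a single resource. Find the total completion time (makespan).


Sequential makespan: sum all processing times
= 14 + 3 + 2 + 16 + 19 + 28
= 82 time units


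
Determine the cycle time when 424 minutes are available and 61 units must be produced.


Cycle time = available time / demand
= 424 / 61
= 6.95 min/unit


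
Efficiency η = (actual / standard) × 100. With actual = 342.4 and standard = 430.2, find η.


Efficiency = (actual / standard) × 100
= (342.4 / 430.2) × 100
= 79.6%


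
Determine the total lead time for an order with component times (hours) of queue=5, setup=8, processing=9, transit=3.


Lead time = queue + setup + processing + transit
= 5 + 8 + 9 + 3
= 25 hours


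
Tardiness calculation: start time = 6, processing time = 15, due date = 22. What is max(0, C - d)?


Completion = start + processing = 6 + 15 = 21
Tardiness = max(0, C - d) = max(0, 21 - 22)
= max(0, -1)
= 0


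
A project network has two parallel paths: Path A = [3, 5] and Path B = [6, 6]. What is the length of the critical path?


Path A: 3 + 5 = 8
Path B: 6 + 6 = 12
Critical path = longest = max(8, 12)
= 12 (Path B)


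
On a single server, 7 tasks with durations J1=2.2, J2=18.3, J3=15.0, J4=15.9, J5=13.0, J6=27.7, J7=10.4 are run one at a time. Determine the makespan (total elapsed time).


Sequential makespan: sum all processing times
= 2.2 + 18.3 + 15.0 + 15.9 + 13.0 + 27.7 + 10.4
= 102.5 time units


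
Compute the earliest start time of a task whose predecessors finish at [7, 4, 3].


ES = max of all predecessor completion times
Predecessors: [7, 4, 3]
ES = max(7, 4, 3)
= 7


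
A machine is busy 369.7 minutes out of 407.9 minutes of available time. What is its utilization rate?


Utilization = busy / total × 100
= 369.7 / 407.9 × 100
= 90.6%


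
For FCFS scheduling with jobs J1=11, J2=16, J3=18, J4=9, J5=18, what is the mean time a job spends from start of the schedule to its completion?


Completion times:
  J1: completes at 11
  J2: completes at 27
  J3: completes at 45
  J4: completes at 54
  J5: completes at 72
Sum = 209
Average = 209/5
= 41.80


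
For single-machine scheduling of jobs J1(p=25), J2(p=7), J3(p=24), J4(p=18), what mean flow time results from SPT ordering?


SPT order: J2 → J4 → J3 → J1
Completion times:
  J2: C=7
  J4: C=25
  J3: C=49
  J1: C=74
Sum = 155, n = 4
Mean flow = 155/4
= 38.75


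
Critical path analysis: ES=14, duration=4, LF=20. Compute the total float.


EF = ES + duration = 14 + 4 = 18
LS = LF - duration = 20 - 4 = 16
Total Float = LF - EF = 20 - 18
(or LS - ES = 16 - 14)
= 2


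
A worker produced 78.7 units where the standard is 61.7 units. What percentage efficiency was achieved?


Efficiency = (actual / standard) × 100
= (78.7 / 61.7) × 100
= 127.6%


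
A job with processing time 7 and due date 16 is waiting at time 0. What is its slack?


Slack = due - current_time - processing
= 16 - 0 - 7
= 9


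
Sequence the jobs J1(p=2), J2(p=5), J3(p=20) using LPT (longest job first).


LPT: sort by longest processing time first
  J3: p=20
  J2: p=5
  J1: p=2
Order: J3 → J2 → J1


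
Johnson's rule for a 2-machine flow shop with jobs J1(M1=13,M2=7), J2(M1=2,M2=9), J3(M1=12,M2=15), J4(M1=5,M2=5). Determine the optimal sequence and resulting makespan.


Johnson's rule:
Group 1 (M1≤M2, sort by M1): ['J2', 'J4', 'J3']
Group 2 (M1>M2, sort desc M2): ['J1']
Sequence: J2 → J4 → J3 → J1
Makespan calculation:
  J2: M1 done=2, M2 done=11
  J4: M1 done=7, M2 done=16
  J3: M1 done=19, M2 done=34
  J1: M1 done=32, M2 done=41
= Sequence: J2 → J4 → J3 → J1, Makespan: 41


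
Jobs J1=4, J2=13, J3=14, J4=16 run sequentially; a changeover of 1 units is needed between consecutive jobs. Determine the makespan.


Makespan = Σ processing + (n-1) × setup
= (4 + 13 + 14 + 16) + (4-1)×1
= 47 + 3
= 50 time units


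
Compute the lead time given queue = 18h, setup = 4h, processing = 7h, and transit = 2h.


Lead time = queue + setup + processing + transit
= 18 + 4 + 7 + 2
= 31 hours


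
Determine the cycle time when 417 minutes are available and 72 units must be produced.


Cycle time = available time / demand
= 417 / 72
= 5.79 min/unit


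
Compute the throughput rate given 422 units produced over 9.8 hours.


Throughput = units / time
= 422 / 9.8
= 43.1 units/hour


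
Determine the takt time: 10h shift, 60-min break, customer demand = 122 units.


Available = 10×60 - 60 = 540 min
Takt time = 540 / 122
= 4.43 min/unit


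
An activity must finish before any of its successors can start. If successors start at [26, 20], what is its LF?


LF = min of all successor start times
Successors start at: [26, 20]
LF = min(26, 20)
= 20


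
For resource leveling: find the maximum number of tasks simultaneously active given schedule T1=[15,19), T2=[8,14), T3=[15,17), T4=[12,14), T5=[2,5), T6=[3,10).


Check each time point for overlaps:
  t=3: 2 tasks active (T5, T6)
Max concurrent = 2


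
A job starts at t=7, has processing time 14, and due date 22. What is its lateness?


Completion = 7 + 14 = 21
Lateness = C - d = 21 - 22
= -1


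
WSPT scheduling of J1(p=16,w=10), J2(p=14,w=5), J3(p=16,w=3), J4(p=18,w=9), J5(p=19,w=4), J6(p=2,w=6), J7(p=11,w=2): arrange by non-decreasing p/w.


WSPT (Smith's rule): sort by p/w ascending
  J6: p/w = 2/6 = 0.333
  J1: p/w = 16/10 = 1.600
  J4: p/w = 18/9 = 2.000
  J2: p/w = 14/5 = 2.800
  J5: p/w = 19/4 = 4.750
  J3: p/w = 16/3 = 5.333
  J7: p/w = 11/2 = 5.500
Order: J6 → J1 → J4 → J2 → J5 → J3 → J7


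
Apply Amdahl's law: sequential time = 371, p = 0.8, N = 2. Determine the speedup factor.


Amdahl's law: T_p = T × ((1-p) + p/N)
= 371 × ((1-0.8) + 0.8/2)
= 371 × (0.20 + 0.4000)
= 371 × 0.6000
= 222.60
Speedup = 371/222.60
= 1.67×


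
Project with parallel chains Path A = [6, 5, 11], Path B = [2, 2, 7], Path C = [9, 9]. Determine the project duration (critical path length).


Path A: 6 + 5 + 11 = 22
Path B: 2 + 2 + 7 = 11
Path C: 9 + 9 = 18
Critical path = longest = max(22, 11, 18)
= 22 (Path A)


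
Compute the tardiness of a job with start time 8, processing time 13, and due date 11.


Completion = start + processing = 8 + 13 = 21
Tardiness = max(0, C - d) = max(0, 21 - 11)
= max(0, 10)
= 10


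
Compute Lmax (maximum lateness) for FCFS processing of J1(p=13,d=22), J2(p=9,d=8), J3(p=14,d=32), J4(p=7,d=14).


Lateness per job (L = C - d):
  J1: C=13, d=22, L=-9
  J2: C=22, d=8, L=14
  J3: C=36, d=32, L=4
  J4: C=43, d=14, L=29
Lmax = max(-9, 14, 4, 29)
= 29


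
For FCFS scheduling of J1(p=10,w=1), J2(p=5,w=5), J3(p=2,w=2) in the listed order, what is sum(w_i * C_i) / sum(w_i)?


Completion times:
  J1: C=10, w×C=1×10=10
  J2: C=15, w×C=5×15=75
  J3: C=17, w×C=2×17=34
Sum w×C = 119
Sum w = 8
Weighted avg = 119/8
= 14.88


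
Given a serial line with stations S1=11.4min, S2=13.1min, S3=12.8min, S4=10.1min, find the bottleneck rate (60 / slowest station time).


Bottleneck = longest station time
Station times: [11.4, 13.1, 12.8, 10.1]
Max = 13.1 min
Rate = 60 / 13.1
= 4.58 units/hour (bottleneck: 13.1min)


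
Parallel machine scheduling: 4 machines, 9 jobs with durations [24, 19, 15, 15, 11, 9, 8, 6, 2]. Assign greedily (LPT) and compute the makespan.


Jobs (LPT sorted): [24, 19, 15, 15, 11, 9, 8, 6, 2]
Machines: 4
  J=24 → Machine 1 (load: 0+24=24)
  J=19 → Machine 2 (load: 0+19=19)
  J=15 → Machine 3 (load: 0+15=15)
  J=15 → Machine 4 (load: 0+15=15)
  J=11 → Machine 3 (load: 15+11=26)
  J=9 → Machine 4 (load: 15+9=24)
  J=8 → Machine 2 (load: 19+8=27)
  J=6 → Machine 1 (load: 24+6=30)
  J=2 → Machine 4 (load: 24+2=26)
Machine loads: [30, 27, 26, 26]
Makespan = max = 30 time units


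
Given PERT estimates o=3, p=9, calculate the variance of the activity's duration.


σ² = ((p - o) / 6)² = (p - o)² / 36
= (9 - 3)² / 36
= 6² / 36
= 36 / 36
= 1.0000


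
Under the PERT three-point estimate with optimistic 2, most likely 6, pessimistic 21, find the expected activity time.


te = (o + 4m + p) / 6
= (2 + 4×6 + 21) / 6
= (2 + 24 + 21) / 6
= 47 / 6
= 7.83


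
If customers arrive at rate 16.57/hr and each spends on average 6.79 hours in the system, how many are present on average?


Little's law: L = λ × W
= 16.57 × 6.79
= 112.51


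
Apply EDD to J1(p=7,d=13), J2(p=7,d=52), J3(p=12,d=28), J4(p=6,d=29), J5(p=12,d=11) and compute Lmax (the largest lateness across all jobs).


EDD order: J5 → J1 → J3 → J4 → J2
Completion and lateness:
  J5: C=12, d=11, L=12-11=1
  J1: C=19, d=13, L=19-13=6
  J3: C=31, d=28, L=31-28=3
  J4: C=37, d=29, L=37-29=8
  J2: C=44, d=52, L=44-52=-8
Lmax = max(1, 6, 3, 8, -8)
= 8


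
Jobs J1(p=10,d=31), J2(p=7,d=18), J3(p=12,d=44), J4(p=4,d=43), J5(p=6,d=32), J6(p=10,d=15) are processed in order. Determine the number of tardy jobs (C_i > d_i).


Completion vs due date:
  J1: C=10, d=31 → on time
  J2: C=17, d=18 → on time
  J3: C=29, d=44 → on time
  J4: C=33, d=43 → on time
  J5: C=39, d=32 → TARDY
  J6: C=49, d=15 → TARDY
Tardy jobs: J5, J6
Count = 2
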